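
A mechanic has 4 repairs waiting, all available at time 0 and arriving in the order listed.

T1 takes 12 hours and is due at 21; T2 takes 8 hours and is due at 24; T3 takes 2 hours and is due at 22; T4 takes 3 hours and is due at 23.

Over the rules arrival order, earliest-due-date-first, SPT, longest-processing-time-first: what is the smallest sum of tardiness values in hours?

FIFO (arrival order): T1 T2 T3 T4.
T1: 0→12, due 21, tardiness 0
T2: 12→20, due 24, tardiness 0
T3: 20→22, due 22, tardiness 0
T4: 22→25, due 23, tardiness 2
Sum = 0+0+0+2 = 2.
EDD (increasing due date): T1 T3 T4 T2.
T1: 0→12, due 21, tardiness 0
T3: 12→14, due 22, tardiness 0
T4: 14→17, due 23, tardiness 0
T2: 17→25, due 24, tardiness 1
Sum = 0+0+0+1 = 1.
SPT (increasing processing time): T3 T4 T2 T1.
T3: 0→2, due 22, tardiness 0
T4: 2→5, due 23, tardiness 0
T2: 5→13, due 24, tardiness 0
T1: 13→25, due 21, tardiness 4
Sum = 0+0+0+4 = 4.
LPT (decreasing processing time): T1 T2 T4 T3.
T1: 0→12, due 21, tardiness 0
T2: 12→20, due 24, tardiness 0
T4: 20→23, due 23, tardiness 0
T3: 23→25, due 22, tardiness 3
Sum = 0+0+0+3 = 3.
FIFO 2, EDD 1, SPT 4, LPT 3 → minimum 1.

1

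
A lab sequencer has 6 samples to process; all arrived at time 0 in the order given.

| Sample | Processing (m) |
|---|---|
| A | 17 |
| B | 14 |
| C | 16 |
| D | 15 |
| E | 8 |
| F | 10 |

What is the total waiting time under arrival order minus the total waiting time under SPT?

59

FIFO (arrival order): A B C D E F.
A: waits 0, runs 0→17
B: waits 17, runs 17→31
C: waits 31, runs 31→47
D: waits 47, runs 47→62
E: waits 62, runs 62→70
F: waits 70, runs 70→80
Sum = 0+17+31+47+62+70 = 227.
SPT (increasing processing time): E F B D C A.
E: waits 0, runs 0→8
F: waits 8, runs 8→18
B: waits 18, runs 18→32
D: waits 32, runs 32→47
C: waits 47, runs 47→63
A: waits 63, runs 63→80
Sum = 0+8+18+32+47+63 = 168.
Difference = 227 − 168 = 59.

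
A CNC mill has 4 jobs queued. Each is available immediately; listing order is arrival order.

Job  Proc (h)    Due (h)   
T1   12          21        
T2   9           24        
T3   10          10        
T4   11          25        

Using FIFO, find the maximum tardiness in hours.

FIFO (arrival order): T1 T2 T3 T4.
T1: 0→12, due 21, tardiness 0
T2: 12→21, due 24, tardiness 0
T3: 21→31, due 10, tardiness 21
T4: 31→42, due 25, tardiness 17
Maximum = 21.

21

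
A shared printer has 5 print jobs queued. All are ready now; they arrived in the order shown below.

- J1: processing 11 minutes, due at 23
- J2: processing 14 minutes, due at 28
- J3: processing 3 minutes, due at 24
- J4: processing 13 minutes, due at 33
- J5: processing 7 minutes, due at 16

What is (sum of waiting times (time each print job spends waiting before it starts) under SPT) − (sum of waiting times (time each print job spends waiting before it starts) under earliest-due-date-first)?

-13

SPT (increasing processing time): J3 J5 J1 J4 J2.
J3: waits 0, runs 0→3
J5: waits 3, runs 3→10
J1: waits 10, runs 10→21
J4: waits 21, runs 21→34
J2: waits 34, runs 34→48
Sum = 0+3+10+21+34 = 68.
EDD (increasing due date): J5 J1 J3 J2 J4.
J5: waits 0, runs 0→7
J1: waits 7, runs 7→18
J3: waits 18, runs 18→21
J2: waits 21, runs 21→35
J4: waits 35, runs 35→48
Sum = 0+7+18+21+35 = 81.
Difference = 68 − 81 = -13.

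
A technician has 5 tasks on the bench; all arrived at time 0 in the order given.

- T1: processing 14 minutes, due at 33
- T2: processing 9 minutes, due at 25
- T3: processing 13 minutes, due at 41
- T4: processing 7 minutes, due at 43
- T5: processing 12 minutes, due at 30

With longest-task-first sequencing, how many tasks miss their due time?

3

LPT (decreasing processing time): T1 T3 T5 T2 T4.
T1: 0→14, due 33, tardiness 0
T3: 14→27, due 41, tardiness 0
T5: 27→39, due 30, tardiness 9
T2: 39→48, due 25, tardiness 23
T4: 48→55, due 43, tardiness 12
Late tasks: 3.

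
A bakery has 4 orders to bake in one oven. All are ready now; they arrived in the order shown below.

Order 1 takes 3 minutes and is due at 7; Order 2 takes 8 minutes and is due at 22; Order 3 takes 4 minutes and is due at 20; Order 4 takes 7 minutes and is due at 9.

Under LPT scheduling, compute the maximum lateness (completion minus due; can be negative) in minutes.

LPT (decreasing processing time): Order 2 Order 4 Order 3 Order 1.
Order 2: 0→8, due 22, lateness -14
Order 4: 8→15, due 9, lateness 6
Order 3: 15→19, due 20, lateness -1
Order 1: 19→22, due 7, lateness 15
Maximum = 15.

15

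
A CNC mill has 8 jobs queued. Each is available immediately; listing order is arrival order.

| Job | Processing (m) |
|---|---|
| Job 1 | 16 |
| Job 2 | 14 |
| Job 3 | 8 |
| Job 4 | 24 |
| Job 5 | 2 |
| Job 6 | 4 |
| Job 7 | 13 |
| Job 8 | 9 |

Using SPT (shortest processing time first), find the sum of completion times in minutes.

287

SPT (increasing processing time): Job 5 Job 6 Job 3 Job 8 Job 7 Job 2 Job 1 Job 4.
Job 5: 0→2
Job 6: 2→6
Job 3: 6→14
Job 8: 14→23
Job 7: 23→36
Job 2: 36→50
Job 1: 50→66
Job 4: 66→90
Sum = 2+6+14+23+36+50+66+90 = 287.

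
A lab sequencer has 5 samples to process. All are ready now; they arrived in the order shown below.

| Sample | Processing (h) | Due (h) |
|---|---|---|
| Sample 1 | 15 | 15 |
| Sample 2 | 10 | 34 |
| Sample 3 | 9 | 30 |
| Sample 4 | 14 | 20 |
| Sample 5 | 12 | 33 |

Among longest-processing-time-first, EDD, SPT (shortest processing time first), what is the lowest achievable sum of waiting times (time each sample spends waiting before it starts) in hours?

LPT (decreasing processing time): Sample 1 Sample 4 Sample 5 Sample 2 Sample 3.
Sample 1: waits 0, runs 0→15
Sample 4: waits 15, runs 15→29
Sample 5: waits 29, runs 29→41
Sample 2: waits 41, runs 41→51
Sample 3: waits 51, runs 51→60
Sum = 0+15+29+41+51 = 136.
EDD (increasing due date): Sample 1 Sample 4 Sample 3 Sample 5 Sample 2.
Sample 1: waits 0, runs 0→15
Sample 4: waits 15, runs 15→29
Sample 3: waits 29, runs 29→38
Sample 5: waits 38, runs 38→50
Sample 2: waits 50, runs 50→60
Sum = 0+15+29+38+50 = 132.
SPT (increasing processing time): Sample 3 Sample 2 Sample 5 Sample 4 Sample 1.
Sample 3: waits 0, runs 0→9
Sample 2: waits 9, runs 9→19
Sample 5: waits 19, runs 19→31
Sample 4: waits 31, runs 31→45
Sample 1: waits 45, runs 45→60
Sum = 0+9+19+31+45 = 104.
LPT 136, EDD 132, SPT 104 → minimum 104.

104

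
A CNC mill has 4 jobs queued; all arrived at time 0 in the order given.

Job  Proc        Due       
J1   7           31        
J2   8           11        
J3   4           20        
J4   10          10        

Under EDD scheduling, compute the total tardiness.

9

EDD (increasing due date): J4 J2 J3 J1.
J4: 0→10, due 10, tardiness 0
J2: 10→18, due 11, tardiness 7
J3: 18→22, due 20, tardiness 2
J1: 22→29, due 31, tardiness 0
Sum = 0+7+2+0 = 9.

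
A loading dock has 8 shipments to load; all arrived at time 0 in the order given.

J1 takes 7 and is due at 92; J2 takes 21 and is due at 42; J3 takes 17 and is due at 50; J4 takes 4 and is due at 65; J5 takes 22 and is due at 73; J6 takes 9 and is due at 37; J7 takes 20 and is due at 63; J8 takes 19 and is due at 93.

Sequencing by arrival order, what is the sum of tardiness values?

106

FIFO (arrival order): J1 J2 J3 J4 J5 J6 J7 J8.
J1: 0→7, due 92, tardiness 0
J2: 7→28, due 42, tardiness 0
J3: 28→45, due 50, tardiness 0
J4: 45→49, due 65, tardiness 0
J5: 49→71, due 73, tardiness 0
J6: 71→80, due 37, tardiness 43
J7: 80→100, due 63, tardiness 37
J8: 100→119, due 93, tardiness 26
Sum = 0+0+0+0+0+43+37+26 = 106.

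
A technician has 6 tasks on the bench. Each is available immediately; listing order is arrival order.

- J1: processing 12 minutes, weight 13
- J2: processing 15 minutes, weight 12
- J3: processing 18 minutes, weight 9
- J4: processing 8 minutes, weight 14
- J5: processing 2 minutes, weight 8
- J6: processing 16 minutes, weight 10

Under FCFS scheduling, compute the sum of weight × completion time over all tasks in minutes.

2777

FIFO (arrival order): J1 J2 J3 J4 J5 J6.
J1: finishes 12, weight 13, w·C = 156
J2: finishes 27, weight 12, w·C = 324
J3: finishes 45, weight 9, w·C = 405
J4: finishes 53, weight 14, w·C = 742
J5: finishes 55, weight 8, w·C = 440
J6: finishes 71, weight 10, w·C = 710
Sum = 156+324+405+742+440+710 = 2777.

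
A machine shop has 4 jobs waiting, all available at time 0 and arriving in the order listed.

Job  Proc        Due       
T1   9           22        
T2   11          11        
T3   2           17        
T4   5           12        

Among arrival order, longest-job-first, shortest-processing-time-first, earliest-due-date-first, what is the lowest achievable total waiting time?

25

FIFO (arrival order): T1 T2 T3 T4.
T1: waits 0, runs 0→9
T2: waits 9, runs 9→20
T3: waits 20, runs 20→22
T4: waits 22, runs 22→27
Sum = 0+9+20+22 = 51.
LPT (decreasing processing time): T2 T1 T4 T3.
T2: waits 0, runs 0→11
T1: waits 11, runs 11→20
T4: waits 20, runs 20→25
T3: waits 25, runs 25→27
Sum = 0+11+20+25 = 56.
SPT (increasing processing time): T3 T4 T1 T2.
T3: waits 0, runs 0→2
T4: waits 2, runs 2→7
T1: waits 7, runs 7→16
T2: waits 16, runs 16→27
Sum = 0+2+7+16 = 25.
EDD (increasing due date): T2 T4 T3 T1.
T2: waits 0, runs 0→11
T4: waits 11, runs 11→16
T3: waits 16, runs 16→18
T1: waits 18, runs 18→27
Sum = 0+11+16+18 = 45.
FIFO 51, LPT 56, SPT 25, EDD 45 → minimum 25.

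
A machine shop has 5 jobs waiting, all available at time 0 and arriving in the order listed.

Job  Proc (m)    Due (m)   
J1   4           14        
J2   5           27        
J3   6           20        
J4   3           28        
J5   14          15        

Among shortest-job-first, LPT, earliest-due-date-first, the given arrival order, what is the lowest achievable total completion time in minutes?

72

SPT (increasing processing time): J4 J1 J2 J3 J5.
J4: 0→3
J1: 3→7
J2: 7→12
J3: 12→18
J5: 18→32
Sum = 3+7+12+18+32 = 72.
LPT (decreasing processing time): J5 J3 J2 J1 J4.
J5: 0→14
J3: 14→20
J2: 20→25
J1: 25→29
J4: 29→32
Sum = 14+20+25+29+32 = 120.
EDD (increasing due date): J1 J5 J3 J2 J4.
J1: 0→4
J5: 4→18
J3: 18→24
J2: 24→29
J4: 29→32
Sum = 4+18+24+29+32 = 107.
FIFO (arrival order): J1 J2 J3 J4 J5.
J1: 0→4
J2: 4→9
J3: 9→15
J4: 15→18
J5: 18→32
Sum = 4+9+15+18+32 = 78.
SPT 72, LPT 120, EDD 107, FIFO 78 → minimum 72.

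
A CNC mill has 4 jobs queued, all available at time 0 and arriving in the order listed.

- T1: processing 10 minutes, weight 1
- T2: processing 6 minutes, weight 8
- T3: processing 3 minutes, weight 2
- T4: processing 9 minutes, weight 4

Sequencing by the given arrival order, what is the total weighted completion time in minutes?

288

FIFO (arrival order): T1 T2 T3 T4.
T1: finishes 10, weight 1, w·C = 10
T2: finishes 16, weight 8, w·C = 128
T3: finishes 19, weight 2, w·C = 38
T4: finishes 28, weight 4, w·C = 112
Sum = 10+128+38+112 = 288.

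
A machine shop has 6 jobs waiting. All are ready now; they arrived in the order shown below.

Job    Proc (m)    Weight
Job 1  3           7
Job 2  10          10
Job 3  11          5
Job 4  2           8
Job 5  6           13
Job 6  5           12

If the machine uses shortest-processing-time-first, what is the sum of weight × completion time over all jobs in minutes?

SPT (increasing processing time): Job 4 Job 1 Job 6 Job 5 Job 2 Job 3.
Job 4: finishes 2, weight 8, w·C = 16
Job 1: finishes 5, weight 7, w·C = 35
Job 6: finishes 10, weight 12, w·C = 120
Job 5: finishes 16, weight 13, w·C = 208
Job 2: finishes 26, weight 10, w·C = 260
Job 3: finishes 37, weight 5, w·C = 185
Sum = 16+35+120+208+260+185 = 824.

824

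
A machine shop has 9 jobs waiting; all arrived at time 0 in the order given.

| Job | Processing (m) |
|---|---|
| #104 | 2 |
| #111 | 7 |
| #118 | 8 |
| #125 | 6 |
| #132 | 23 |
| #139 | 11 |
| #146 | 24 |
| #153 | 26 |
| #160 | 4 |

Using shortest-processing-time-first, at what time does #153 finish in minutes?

SPT (increasing processing time): #104 #160 #125 #111 #118 #139 #132 #146 #153.
#104: 0→2
#160: 2→6
#125: 6→12
#111: 12→19
#118: 19→27
#139: 27→38
#132: 38→61
#146: 61→85
#153: 85→111

111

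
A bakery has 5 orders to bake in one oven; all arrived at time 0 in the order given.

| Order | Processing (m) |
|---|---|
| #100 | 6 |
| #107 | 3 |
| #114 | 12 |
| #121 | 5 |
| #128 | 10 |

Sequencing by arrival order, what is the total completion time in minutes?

98

FIFO (arrival order): #100 #107 #114 #121 #128.
#100: 0→6
#107: 6→9
#114: 9→21
#121: 21→26
#128: 26→36
Sum = 6+9+21+26+36 = 98.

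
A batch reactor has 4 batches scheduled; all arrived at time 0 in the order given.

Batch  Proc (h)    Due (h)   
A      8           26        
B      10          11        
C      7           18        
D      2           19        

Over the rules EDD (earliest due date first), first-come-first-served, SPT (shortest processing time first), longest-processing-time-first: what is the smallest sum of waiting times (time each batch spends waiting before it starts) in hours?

28

EDD (increasing due date): B C D A.
B: waits 0, runs 0→10
C: waits 10, runs 10→17
D: waits 17, runs 17→19
A: waits 19, runs 19→27
Sum = 0+10+17+19 = 46.
FIFO (arrival order): A B C D.
A: waits 0, runs 0→8
B: waits 8, runs 8→18
C: waits 18, runs 18→25
D: waits 25, runs 25→27
Sum = 0+8+18+25 = 51.
SPT (increasing processing time): D C A B.
D: waits 0, runs 0→2
C: waits 2, runs 2→9
A: waits 9, runs 9→17
B: waits 17, runs 17→27
Sum = 0+2+9+17 = 28.
LPT (decreasing processing time): B A C D.
B: waits 0, runs 0→10
A: waits 10, runs 10→18
C: waits 18, runs 18→25
D: waits 25, runs 25→27
Sum = 0+10+18+25 = 53.
EDD 46, FIFO 51, SPT 28, LPT 53 → minimum 28.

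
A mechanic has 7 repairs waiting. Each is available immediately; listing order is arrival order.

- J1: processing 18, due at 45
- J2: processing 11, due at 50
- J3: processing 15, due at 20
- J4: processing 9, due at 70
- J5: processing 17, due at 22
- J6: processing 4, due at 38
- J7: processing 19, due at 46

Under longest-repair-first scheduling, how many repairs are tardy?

LPT (decreasing processing time): J7 J1 J5 J3 J2 J4 J6.
J7: 0→19, due 46, tardiness 0
J1: 19→37, due 45, tardiness 0
J5: 37→54, due 22, tardiness 32
J3: 54→69, due 20, tardiness 49
J2: 69→80, due 50, tardiness 30
J4: 80→89, due 70, tardiness 19
J6: 89→93, due 38, tardiness 55
Late repairs: 5.

5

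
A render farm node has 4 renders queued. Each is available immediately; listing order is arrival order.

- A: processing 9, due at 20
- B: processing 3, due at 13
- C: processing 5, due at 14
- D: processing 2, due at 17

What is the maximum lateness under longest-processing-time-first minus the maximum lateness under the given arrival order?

1

LPT (decreasing processing time): A C B D.
A: 0→9, due 20, lateness -11
C: 9→14, due 14, lateness 0
B: 14→17, due 13, lateness 4
D: 17→19, due 17, lateness 2
Maximum = 4.
FIFO (arrival order): A B C D.
A: 0→9, due 20, lateness -11
B: 9→12, due 13, lateness -1
C: 12→17, due 14, lateness 3
D: 17→19, due 17, lateness 2
Maximum = 3.
Difference = 4 − 3 = 1.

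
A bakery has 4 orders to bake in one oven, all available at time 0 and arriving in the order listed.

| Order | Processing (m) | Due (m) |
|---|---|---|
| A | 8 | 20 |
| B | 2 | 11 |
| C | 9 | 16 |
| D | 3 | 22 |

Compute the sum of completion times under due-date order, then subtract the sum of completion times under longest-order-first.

-14

EDD (increasing due date): B C A D.
B: 0→2
C: 2→11
A: 11→19
D: 19→22
Sum = 2+11+19+22 = 54.
LPT (decreasing processing time): C A D B.
C: 0→9
A: 9→17
D: 17→20
B: 20→22
Sum = 9+17+20+22 = 68.
Difference = 54 − 68 = -14.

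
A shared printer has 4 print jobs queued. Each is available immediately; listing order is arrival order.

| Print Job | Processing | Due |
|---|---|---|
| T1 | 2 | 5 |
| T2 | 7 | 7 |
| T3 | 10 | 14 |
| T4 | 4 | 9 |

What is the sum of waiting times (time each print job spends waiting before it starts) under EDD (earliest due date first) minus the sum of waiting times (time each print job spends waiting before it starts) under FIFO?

-6

EDD (increasing due date): T1 T2 T4 T3.
T1: waits 0, runs 0→2
T2: waits 2, runs 2→9
T4: waits 9, runs 9→13
T3: waits 13, runs 13→23
Sum = 0+2+9+13 = 24.
FIFO (arrival order): T1 T2 T3 T4.
T1: waits 0, runs 0→2
T2: waits 2, runs 2→9
T3: waits 9, runs 9→19
T4: waits 19, runs 19→23
Sum = 0+2+9+19 = 30.
Difference = 24 − 30 = -6.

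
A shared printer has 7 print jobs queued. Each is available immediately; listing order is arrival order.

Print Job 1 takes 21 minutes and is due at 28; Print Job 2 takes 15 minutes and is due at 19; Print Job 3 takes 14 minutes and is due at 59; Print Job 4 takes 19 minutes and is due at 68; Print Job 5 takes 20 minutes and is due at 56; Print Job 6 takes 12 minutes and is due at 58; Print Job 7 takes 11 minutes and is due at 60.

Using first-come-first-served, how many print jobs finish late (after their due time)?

5

FIFO (arrival order): Print Job 1 Print Job 2 Print Job 3 Print Job 4 Print Job 5 Print Job 6 Print Job 7.
Print Job 1: 0→21, due 28, tardiness 0
Print Job 2: 21→36, due 19, tardiness 17
Print Job 3: 36→50, due 59, tardiness 0
Print Job 4: 50→69, due 68, tardiness 1
Print Job 5: 69→89, due 56, tardiness 33
Print Job 6: 89→101, due 58, tardiness 43
Print Job 7: 101→112, due 60, tardiness 52
Late print jobs: 5.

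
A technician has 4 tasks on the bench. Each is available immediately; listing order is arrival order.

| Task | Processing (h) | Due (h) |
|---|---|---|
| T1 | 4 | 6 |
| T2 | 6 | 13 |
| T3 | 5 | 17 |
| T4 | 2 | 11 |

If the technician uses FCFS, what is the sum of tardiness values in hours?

FIFO (arrival order): T1 T2 T3 T4.
T1: 0→4, due 6, tardiness 0
T2: 4→10, due 13, tardiness 0
T3: 10→15, due 17, tardiness 0
T4: 15→17, due 11, tardiness 6
Sum = 0+0+0+6 = 6.

6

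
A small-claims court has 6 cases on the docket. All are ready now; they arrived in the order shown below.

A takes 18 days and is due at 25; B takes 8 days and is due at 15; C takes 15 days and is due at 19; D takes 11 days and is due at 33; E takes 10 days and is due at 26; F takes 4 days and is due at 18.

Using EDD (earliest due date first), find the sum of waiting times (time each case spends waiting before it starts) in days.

EDD (increasing due date): B F C A E D.
B: waits 0, runs 0→8
F: waits 8, runs 8→12
C: waits 12, runs 12→27
A: waits 27, runs 27→45
E: waits 45, runs 45→55
D: waits 55, runs 55→66
Sum = 0+8+12+27+45+55 = 147.

147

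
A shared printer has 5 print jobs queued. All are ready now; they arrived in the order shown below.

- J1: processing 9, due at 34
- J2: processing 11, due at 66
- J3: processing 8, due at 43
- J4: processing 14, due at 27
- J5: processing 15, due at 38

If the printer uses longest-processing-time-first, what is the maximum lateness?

15

LPT (decreasing processing time): J5 J4 J2 J1 J3.
J5: 0→15, due 38, lateness -23
J4: 15→29, due 27, lateness 2
J2: 29→40, due 66, lateness -26
J1: 40→49, due 34, lateness 15
J3: 49→57, due 43, lateness 14
Maximum = 15.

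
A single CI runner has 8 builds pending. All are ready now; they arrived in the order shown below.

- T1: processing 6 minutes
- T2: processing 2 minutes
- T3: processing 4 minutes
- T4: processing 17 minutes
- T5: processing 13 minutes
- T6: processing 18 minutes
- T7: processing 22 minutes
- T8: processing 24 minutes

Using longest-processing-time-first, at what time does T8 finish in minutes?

24

LPT (decreasing processing time): T8 T7 T6 T4 T5 T1 T3 T2.
T8: 0→24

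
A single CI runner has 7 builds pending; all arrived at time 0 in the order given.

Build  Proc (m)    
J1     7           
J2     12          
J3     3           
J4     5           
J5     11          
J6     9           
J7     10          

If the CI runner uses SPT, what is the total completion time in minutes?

SPT (increasing processing time): J3 J4 J1 J6 J7 J5 J2.
J3: 0→3
J4: 3→8
J1: 8→15
J6: 15→24
J7: 24→34
J5: 34→45
J2: 45→57
Sum = 3+8+15+24+34+45+57 = 186.

186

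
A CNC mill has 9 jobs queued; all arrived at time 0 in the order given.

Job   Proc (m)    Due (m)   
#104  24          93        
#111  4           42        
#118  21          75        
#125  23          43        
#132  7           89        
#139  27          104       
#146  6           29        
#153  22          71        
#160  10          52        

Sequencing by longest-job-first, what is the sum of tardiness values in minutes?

LPT (decreasing processing time): #139 #104 #125 #153 #118 #160 #132 #146 #111.
#139: 0→27, due 104, tardiness 0
#104: 27→51, due 93, tardiness 0
#125: 51→74, due 43, tardiness 31
#153: 74→96, due 71, tardiness 25
#118: 96→117, due 75, tardiness 42
#160: 117→127, due 52, tardiness 75
#132: 127→134, due 89, tardiness 45
#146: 134→140, due 29, tardiness 111
#111: 140→144, due 42, tardiness 102
Sum = 0+0+31+25+42+75+45+111+102 = 431.

431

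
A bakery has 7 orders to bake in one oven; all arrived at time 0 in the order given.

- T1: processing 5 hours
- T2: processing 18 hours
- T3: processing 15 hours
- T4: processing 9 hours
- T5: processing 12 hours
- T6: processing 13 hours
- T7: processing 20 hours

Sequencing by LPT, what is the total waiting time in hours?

342

LPT (decreasing processing time): T7 T2 T3 T6 T5 T4 T1.
T7: waits 0, runs 0→20
T2: waits 20, runs 20→38
T3: waits 38, runs 38→53
T6: waits 53, runs 53→66
T5: waits 66, runs 66→78
T4: waits 78, runs 78→87
T1: waits 87, runs 87→92
Sum = 0+20+38+53+66+78+87 = 342.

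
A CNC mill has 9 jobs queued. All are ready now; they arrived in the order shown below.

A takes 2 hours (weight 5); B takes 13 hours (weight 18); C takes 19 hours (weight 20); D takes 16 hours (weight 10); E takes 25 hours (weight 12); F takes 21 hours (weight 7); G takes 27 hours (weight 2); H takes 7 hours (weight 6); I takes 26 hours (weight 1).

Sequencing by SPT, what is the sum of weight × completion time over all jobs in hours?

SPT (increasing processing time): A H B D C F E I G.
A: finishes 2, weight 5, w·C = 10
H: finishes 9, weight 6, w·C = 54
B: finishes 22, weight 18, w·C = 396
D: finishes 38, weight 10, w·C = 380
C: finishes 57, weight 20, w·C = 1140
F: finishes 78, weight 7, w·C = 546
E: finishes 103, weight 12, w·C = 1236
I: finishes 129, weight 1, w·C = 129
G: finishes 156, weight 2, w·C = 312
Sum = 10+54+396+380+1140+546+1236+129+312 = 4203.

4203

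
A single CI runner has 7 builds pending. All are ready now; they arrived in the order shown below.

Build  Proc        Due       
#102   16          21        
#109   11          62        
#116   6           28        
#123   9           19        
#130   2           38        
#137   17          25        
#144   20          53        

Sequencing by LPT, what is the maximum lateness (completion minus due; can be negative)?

LPT (decreasing processing time): #144 #137 #102 #109 #123 #116 #130.
#144: 0→20, due 53, lateness -33
#137: 20→37, due 25, lateness 12
#102: 37→53, due 21, lateness 32
#109: 53→64, due 62, lateness 2
#123: 64→73, due 19, lateness 54
#116: 73→79, due 28, lateness 51
#130: 79→81, due 38, lateness 43
Maximum = 54.

54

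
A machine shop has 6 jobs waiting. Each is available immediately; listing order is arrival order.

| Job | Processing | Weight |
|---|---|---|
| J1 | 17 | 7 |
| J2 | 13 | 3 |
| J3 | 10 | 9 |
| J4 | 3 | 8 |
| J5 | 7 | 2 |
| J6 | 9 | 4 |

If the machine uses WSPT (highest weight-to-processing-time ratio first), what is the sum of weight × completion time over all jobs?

WSPT (decreasing weight/processing-time ratio): J4 J3 J6 J1 J5 J2.
J4: finishes 3, weight 8, w·C = 24
J3: finishes 13, weight 9, w·C = 117
J6: finishes 22, weight 4, w·C = 88
J1: finishes 39, weight 7, w·C = 273
J5: finishes 46, weight 2, w·C = 92
J2: finishes 59, weight 3, w·C = 177
Sum = 24+117+88+273+92+177 = 771.

771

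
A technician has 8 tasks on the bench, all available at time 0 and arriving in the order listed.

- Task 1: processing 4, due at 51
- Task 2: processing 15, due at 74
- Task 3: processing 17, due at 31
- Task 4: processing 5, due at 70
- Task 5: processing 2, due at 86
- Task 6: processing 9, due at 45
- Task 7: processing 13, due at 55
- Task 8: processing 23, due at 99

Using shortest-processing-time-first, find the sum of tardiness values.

SPT (increasing processing time): Task 5 Task 1 Task 4 Task 6 Task 7 Task 2 Task 3 Task 8.
Task 5: 0→2, due 86, tardiness 0
Task 1: 2→6, due 51, tardiness 0
Task 4: 6→11, due 70, tardiness 0
Task 6: 11→20, due 45, tardiness 0
Task 7: 20→33, due 55, tardiness 0
Task 2: 33→48, due 74, tardiness 0
Task 3: 48→65, due 31, tardiness 34
Task 8: 65→88, due 99, tardiness 0
Sum = 0+0+0+0+0+0+34+0 = 34.

34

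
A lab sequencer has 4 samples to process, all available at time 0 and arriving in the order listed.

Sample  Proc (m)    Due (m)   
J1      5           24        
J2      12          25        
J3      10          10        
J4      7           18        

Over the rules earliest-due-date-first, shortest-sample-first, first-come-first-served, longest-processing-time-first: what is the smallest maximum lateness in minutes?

9

EDD (increasing due date): J3 J4 J1 J2.
J3: 0→10, due 10, lateness 0
J4: 10→17, due 18, lateness -1
J1: 17→22, due 24, lateness -2
J2: 22→34, due 25, lateness 9
Maximum = 9.
SPT (increasing processing time): J1 J4 J3 J2.
J1: 0→5, due 24, lateness -19
J4: 5→12, due 18, lateness -6
J3: 12→22, due 10, lateness 12
J2: 22→34, due 25, lateness 9
Maximum = 12.
FIFO (arrival order): J1 J2 J3 J4.
J1: 0→5, due 24, lateness -19
J2: 5→17, due 25, lateness -8
J3: 17→27, due 10, lateness 17
J4: 27→34, due 18, lateness 16
Maximum = 17.
LPT (decreasing processing time): J2 J3 J4 J1.
J2: 0→12, due 25, lateness -13
J3: 12→22, due 10, lateness 12
J4: 22→29, due 18, lateness 11
J1: 29→34, due 24, lateness 10
Maximum = 12.
EDD 9, SPT 12, FIFO 17, LPT 12 → minimum 9.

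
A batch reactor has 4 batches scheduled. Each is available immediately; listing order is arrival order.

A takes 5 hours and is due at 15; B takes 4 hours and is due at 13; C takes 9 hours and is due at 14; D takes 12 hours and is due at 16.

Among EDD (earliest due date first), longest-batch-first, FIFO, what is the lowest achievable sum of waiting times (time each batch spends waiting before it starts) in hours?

EDD (increasing due date): B C A D.
B: waits 0, runs 0→4
C: waits 4, runs 4→13
A: waits 13, runs 13→18
D: waits 18, runs 18→30
Sum = 0+4+13+18 = 35.
LPT (decreasing processing time): D C A B.
D: waits 0, runs 0→12
C: waits 12, runs 12→21
A: waits 21, runs 21→26
B: waits 26, runs 26→30
Sum = 0+12+21+26 = 59.
FIFO (arrival order): A B C D.
A: waits 0, runs 0→5
B: waits 5, runs 5→9
C: waits 9, runs 9→18
D: waits 18, runs 18→30
Sum = 0+5+9+18 = 32.
EDD 35, LPT 59, FIFO 32 → minimum 32.

32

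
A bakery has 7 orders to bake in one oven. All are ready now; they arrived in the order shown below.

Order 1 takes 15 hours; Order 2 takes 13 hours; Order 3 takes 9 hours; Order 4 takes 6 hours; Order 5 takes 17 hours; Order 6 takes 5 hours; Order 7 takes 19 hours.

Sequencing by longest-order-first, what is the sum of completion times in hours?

LPT (decreasing processing time): Order 7 Order 5 Order 1 Order 2 Order 3 Order 4 Order 6.
Order 7: 0→19
Order 5: 19→36
Order 1: 36→51
Order 2: 51→64
Order 3: 64→73
Order 4: 73→79
Order 6: 79→84
Sum = 19+36+51+64+73+79+84 = 406.

406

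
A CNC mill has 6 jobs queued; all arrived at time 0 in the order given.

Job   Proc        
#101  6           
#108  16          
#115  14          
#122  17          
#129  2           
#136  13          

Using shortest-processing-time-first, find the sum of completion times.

SPT (increasing processing time): #129 #101 #136 #115 #108 #122.
#129: 0→2
#101: 2→8
#136: 8→21
#115: 21→35
#108: 35→51
#122: 51→68
Sum = 2+8+21+35+51+68 = 185.

185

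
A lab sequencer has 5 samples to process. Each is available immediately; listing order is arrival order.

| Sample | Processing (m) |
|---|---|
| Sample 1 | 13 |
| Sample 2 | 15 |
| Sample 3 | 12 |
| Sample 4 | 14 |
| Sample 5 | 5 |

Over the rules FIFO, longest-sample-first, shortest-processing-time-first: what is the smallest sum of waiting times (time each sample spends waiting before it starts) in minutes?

FIFO (arrival order): Sample 1 Sample 2 Sample 3 Sample 4 Sample 5.
Sample 1: waits 0, runs 0→13
Sample 2: waits 13, runs 13→28
Sample 3: waits 28, runs 28→40
Sample 4: waits 40, runs 40→54
Sample 5: waits 54, runs 54→59
Sum = 0+13+28+40+54 = 135.
LPT (decreasing processing time): Sample 2 Sample 4 Sample 1 Sample 3 Sample 5.
Sample 2: waits 0, runs 0→15
Sample 4: waits 15, runs 15→29
Sample 1: waits 29, runs 29→42
Sample 3: waits 42, runs 42→54
Sample 5: waits 54, runs 54→59
Sum = 0+15+29+42+54 = 140.
SPT (increasing processing time): Sample 5 Sample 3 Sample 1 Sample 4 Sample 2.
Sample 5: waits 0, runs 0→5
Sample 3: waits 5, runs 5→17
Sample 1: waits 17, runs 17→30
Sample 4: waits 30, runs 30→44
Sample 2: waits 44, runs 44→59
Sum = 0+5+17+30+44 = 96.
FIFO 135, LPT 140, SPT 96 → minimum 96.

96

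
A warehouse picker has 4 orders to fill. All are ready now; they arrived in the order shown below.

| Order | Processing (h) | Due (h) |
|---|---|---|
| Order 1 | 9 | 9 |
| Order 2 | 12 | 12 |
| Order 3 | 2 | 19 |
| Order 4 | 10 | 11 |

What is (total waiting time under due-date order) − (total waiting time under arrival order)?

EDD (increasing due date): Order 1 Order 4 Order 2 Order 3.
Order 1: waits 0, runs 0→9
Order 4: waits 9, runs 9→19
Order 2: waits 19, runs 19→31
Order 3: waits 31, runs 31→33
Sum = 0+9+19+31 = 59.
FIFO (arrival order): Order 1 Order 2 Order 3 Order 4.
Order 1: waits 0, runs 0→9
Order 2: waits 9, runs 9→21
Order 3: waits 21, runs 21→23
Order 4: waits 23, runs 23→33
Sum = 0+9+21+23 = 53.
Difference = 59 − 53 = 6.

6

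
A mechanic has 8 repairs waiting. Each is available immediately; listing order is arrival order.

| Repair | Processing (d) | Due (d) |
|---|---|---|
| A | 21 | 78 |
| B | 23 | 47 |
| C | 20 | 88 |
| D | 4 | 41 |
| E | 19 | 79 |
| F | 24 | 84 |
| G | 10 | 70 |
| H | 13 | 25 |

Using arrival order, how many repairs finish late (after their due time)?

5

FIFO (arrival order): A B C D E F G H.
A: 0→21, due 78, tardiness 0
B: 21→44, due 47, tardiness 0
C: 44→64, due 88, tardiness 0
D: 64→68, due 41, tardiness 27
E: 68→87, due 79, tardiness 8
F: 87→111, due 84, tardiness 27
G: 111→121, due 70, tardiness 51
H: 121→134, due 25, tardiness 109
Late repairs: 5.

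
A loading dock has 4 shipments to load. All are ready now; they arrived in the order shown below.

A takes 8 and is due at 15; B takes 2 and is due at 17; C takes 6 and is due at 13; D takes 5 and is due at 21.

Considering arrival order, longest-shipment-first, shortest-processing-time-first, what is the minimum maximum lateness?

FIFO (arrival order): A B C D.
A: 0→8, due 15, lateness -7
B: 8→10, due 17, lateness -7
C: 10→16, due 13, lateness 3
D: 16→21, due 21, lateness 0
Maximum = 3.
LPT (decreasing processing time): A C D B.
A: 0→8, due 15, lateness -7
C: 8→14, due 13, lateness 1
D: 14→19, due 21, lateness -2
B: 19→21, due 17, lateness 4
Maximum = 4.
SPT (increasing processing time): B D C A.
B: 0→2, due 17, lateness -15
D: 2→7, due 21, lateness -14
C: 7→13, due 13, lateness 0
A: 13→21, due 15, lateness 6
Maximum = 6.
FIFO 3, LPT 4, SPT 6 → minimum 3.

3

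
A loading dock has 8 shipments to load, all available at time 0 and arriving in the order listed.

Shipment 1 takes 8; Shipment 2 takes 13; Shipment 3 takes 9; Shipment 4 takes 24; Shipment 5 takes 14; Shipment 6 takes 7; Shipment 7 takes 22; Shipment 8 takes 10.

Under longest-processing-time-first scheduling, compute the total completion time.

LPT (decreasing processing time): Shipment 4 Shipment 7 Shipment 5 Shipment 2 Shipment 8 Shipment 3 Shipment 1 Shipment 6.
Shipment 4: 0→24
Shipment 7: 24→46
Shipment 5: 46→60
Shipment 2: 60→73
Shipment 8: 73→83
Shipment 3: 83→92
Shipment 1: 92→100
Shipment 6: 100→107
Sum = 24+46+60+73+83+92+100+107 = 585.

585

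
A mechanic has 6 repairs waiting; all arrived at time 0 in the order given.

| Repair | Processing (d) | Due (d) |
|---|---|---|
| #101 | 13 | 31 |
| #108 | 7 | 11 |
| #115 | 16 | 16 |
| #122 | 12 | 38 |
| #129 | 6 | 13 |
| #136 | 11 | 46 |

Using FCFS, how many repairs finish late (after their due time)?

FIFO (arrival order): #101 #108 #115 #122 #129 #136.
#101: 0→13, due 31, tardiness 0
#108: 13→20, due 11, tardiness 9
#115: 20→36, due 16, tardiness 20
#122: 36→48, due 38, tardiness 10
#129: 48→54, due 13, tardiness 41
#136: 54→65, due 46, tardiness 19
Late repairs: 5.

5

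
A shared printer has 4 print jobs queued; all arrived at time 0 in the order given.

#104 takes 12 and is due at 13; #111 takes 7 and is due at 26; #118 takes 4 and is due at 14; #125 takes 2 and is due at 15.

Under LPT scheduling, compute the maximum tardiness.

LPT (decreasing processing time): #104 #111 #118 #125.
#104: 0→12, due 13, tardiness 0
#111: 12→19, due 26, tardiness 0
#118: 19→23, due 14, tardiness 9
#125: 23→25, due 15, tardiness 10
Maximum = 10.

10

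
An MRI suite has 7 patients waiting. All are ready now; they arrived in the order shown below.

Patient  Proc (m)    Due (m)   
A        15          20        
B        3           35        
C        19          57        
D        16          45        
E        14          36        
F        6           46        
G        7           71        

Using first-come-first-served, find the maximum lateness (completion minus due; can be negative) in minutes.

31

FIFO (arrival order): A B C D E F G.
A: 0→15, due 20, lateness -5
B: 15→18, due 35, lateness -17
C: 18→37, due 57, lateness -20
D: 37→53, due 45, lateness 8
E: 53→67, due 36, lateness 31
F: 67→73, due 46, lateness 27
G: 73→80, due 71, lateness 9
Maximum = 31.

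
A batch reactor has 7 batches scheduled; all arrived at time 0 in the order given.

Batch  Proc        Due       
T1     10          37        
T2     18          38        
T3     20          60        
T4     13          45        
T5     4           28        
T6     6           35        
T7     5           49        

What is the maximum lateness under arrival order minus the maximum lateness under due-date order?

FIFO (arrival order): T1 T2 T3 T4 T5 T6 T7.
T1: 0→10, due 37, lateness -27
T2: 10→28, due 38, lateness -10
T3: 28→48, due 60, lateness -12
T4: 48→61, due 45, lateness 16
T5: 61→65, due 28, lateness 37
T6: 65→71, due 35, lateness 36
T7: 71→76, due 49, lateness 27
Maximum = 37.
EDD (increasing due date): T5 T6 T1 T2 T4 T7 T3.
T5: 0→4, due 28, lateness -24
T6: 4→10, due 35, lateness -25
T1: 10→20, due 37, lateness -17
T2: 20→38, due 38, lateness 0
T4: 38→51, due 45, lateness 6
T7: 51→56, due 49, lateness 7
T3: 56→76, due 60, lateness 16
Maximum = 16.
Difference = 37 − 16 = 21.

21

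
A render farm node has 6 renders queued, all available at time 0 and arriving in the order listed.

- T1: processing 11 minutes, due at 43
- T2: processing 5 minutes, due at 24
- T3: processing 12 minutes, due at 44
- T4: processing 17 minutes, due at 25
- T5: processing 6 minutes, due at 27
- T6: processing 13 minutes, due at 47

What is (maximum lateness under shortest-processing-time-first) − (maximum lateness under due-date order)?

SPT (increasing processing time): T2 T5 T1 T3 T6 T4.
T2: 0→5, due 24, lateness -19
T5: 5→11, due 27, lateness -16
T1: 11→22, due 43, lateness -21
T3: 22→34, due 44, lateness -10
T6: 34→47, due 47, lateness 0
T4: 47→64, due 25, lateness 39
Maximum = 39.
EDD (increasing due date): T2 T4 T5 T1 T3 T6.
T2: 0→5, due 24, lateness -19
T4: 5→22, due 25, lateness -3
T5: 22→28, due 27, lateness 1
T1: 28→39, due 43, lateness -4
T3: 39→51, due 44, lateness 7
T6: 51→64, due 47, lateness 17
Maximum = 17.
Difference = 39 − 17 = 22.

22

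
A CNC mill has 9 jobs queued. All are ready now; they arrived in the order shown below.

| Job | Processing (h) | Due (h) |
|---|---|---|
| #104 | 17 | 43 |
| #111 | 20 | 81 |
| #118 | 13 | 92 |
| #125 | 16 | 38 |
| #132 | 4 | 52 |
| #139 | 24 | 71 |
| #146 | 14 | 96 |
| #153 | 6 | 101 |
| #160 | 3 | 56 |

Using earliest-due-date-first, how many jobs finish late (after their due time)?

4

EDD (increasing due date): #125 #104 #132 #160 #139 #111 #118 #146 #153.
#125: 0→16, due 38, tardiness 0
#104: 16→33, due 43, tardiness 0
#132: 33→37, due 52, tardiness 0
#160: 37→40, due 56, tardiness 0
#139: 40→64, due 71, tardiness 0
#111: 64→84, due 81, tardiness 3
#118: 84→97, due 92, tardiness 5
#146: 97→111, due 96, tardiness 15
#153: 111→117, due 101, tardiness 16
Late jobs: 4.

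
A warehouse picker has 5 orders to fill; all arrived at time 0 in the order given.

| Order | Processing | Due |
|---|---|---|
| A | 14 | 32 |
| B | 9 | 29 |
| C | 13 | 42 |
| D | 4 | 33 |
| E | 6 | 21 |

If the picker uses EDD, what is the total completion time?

EDD (increasing due date): E B A D C.
E: 0→6
B: 6→15
A: 15→29
D: 29→33
C: 33→46
Sum = 6+15+29+33+46 = 129.

129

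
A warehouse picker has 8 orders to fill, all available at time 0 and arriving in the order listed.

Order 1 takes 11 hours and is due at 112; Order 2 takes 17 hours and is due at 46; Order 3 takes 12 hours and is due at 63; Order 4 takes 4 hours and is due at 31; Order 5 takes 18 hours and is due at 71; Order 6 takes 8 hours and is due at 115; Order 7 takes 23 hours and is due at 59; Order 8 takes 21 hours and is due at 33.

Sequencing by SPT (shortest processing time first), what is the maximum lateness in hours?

SPT (increasing processing time): Order 4 Order 6 Order 1 Order 3 Order 2 Order 5 Order 8 Order 7.
Order 4: 0→4, due 31, lateness -27
Order 6: 4→12, due 115, lateness -103
Order 1: 12→23, due 112, lateness -89
Order 3: 23→35, due 63, lateness -28
Order 2: 35→52, due 46, lateness 6
Order 5: 52→70, due 71, lateness -1
Order 8: 70→91, due 33, lateness 58
Order 7: 91→114, due 59, lateness 55
Maximum = 58.

58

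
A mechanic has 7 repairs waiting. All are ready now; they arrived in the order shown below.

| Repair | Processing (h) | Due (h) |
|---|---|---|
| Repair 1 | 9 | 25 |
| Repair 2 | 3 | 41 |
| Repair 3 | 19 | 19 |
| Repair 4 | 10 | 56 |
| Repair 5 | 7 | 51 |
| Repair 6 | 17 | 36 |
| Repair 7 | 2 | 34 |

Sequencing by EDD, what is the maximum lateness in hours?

EDD (increasing due date): Repair 3 Repair 1 Repair 7 Repair 6 Repair 2 Repair 5 Repair 4.
Repair 3: 0→19, due 19, lateness 0
Repair 1: 19→28, due 25, lateness 3
Repair 7: 28→30, due 34, lateness -4
Repair 6: 30→47, due 36, lateness 11
Repair 2: 47→50, due 41, lateness 9
Repair 5: 50→57, due 51, lateness 6
Repair 4: 57→67, due 56, lateness 11
Maximum = 11.

11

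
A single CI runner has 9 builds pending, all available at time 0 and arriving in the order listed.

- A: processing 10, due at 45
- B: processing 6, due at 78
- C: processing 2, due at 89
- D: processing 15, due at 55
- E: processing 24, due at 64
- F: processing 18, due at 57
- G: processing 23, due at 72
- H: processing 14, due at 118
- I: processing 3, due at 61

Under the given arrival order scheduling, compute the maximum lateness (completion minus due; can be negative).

54

FIFO (arrival order): A B C D E F G H I.
A: 0→10, due 45, lateness -35
B: 10→16, due 78, lateness -62
C: 16→18, due 89, lateness -71
D: 18→33, due 55, lateness -22
E: 33→57, due 64, lateness -7
F: 57→75, due 57, lateness 18
G: 75→98, due 72, lateness 26
H: 98→112, due 118, lateness -6
I: 112→115, due 61, lateness 54
Maximum = 54.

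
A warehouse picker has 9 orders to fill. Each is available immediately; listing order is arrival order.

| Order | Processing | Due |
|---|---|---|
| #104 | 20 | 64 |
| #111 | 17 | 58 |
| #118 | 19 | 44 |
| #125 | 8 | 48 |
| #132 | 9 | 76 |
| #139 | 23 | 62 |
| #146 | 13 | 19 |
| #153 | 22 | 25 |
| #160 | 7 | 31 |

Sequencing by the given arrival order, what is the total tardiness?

FIFO (arrival order): #104 #111 #118 #125 #132 #139 #146 #153 #160.
#104: 0→20, due 64, tardiness 0
#111: 20→37, due 58, tardiness 0
#118: 37→56, due 44, tardiness 12
#125: 56→64, due 48, tardiness 16
#132: 64→73, due 76, tardiness 0
#139: 73→96, due 62, tardiness 34
#146: 96→109, due 19, tardiness 90
#153: 109→131, due 25, tardiness 106
#160: 131→138, due 31, tardiness 107
Sum = 0+0+12+16+0+34+90+106+107 = 365.

365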